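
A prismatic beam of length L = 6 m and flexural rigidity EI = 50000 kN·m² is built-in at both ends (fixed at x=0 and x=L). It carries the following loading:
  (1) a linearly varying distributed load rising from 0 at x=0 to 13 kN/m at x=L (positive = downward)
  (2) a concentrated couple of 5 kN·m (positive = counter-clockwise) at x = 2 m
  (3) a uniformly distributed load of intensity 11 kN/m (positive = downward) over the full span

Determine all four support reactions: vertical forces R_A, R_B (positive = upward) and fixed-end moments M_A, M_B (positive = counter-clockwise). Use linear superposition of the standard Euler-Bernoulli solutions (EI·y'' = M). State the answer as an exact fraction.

Load 1 — triangular load w₀=13 kN/m (0→w₀ over full span):
  R_A = 3w₀L/20 = 3·13·6/20 = 117/10 kN
  M_A = w₀L²/30 = 13·6²/30 = 78/5 kN·m
  R_B = 7w₀L/20 = 7·13·6/20 = 273/10 kN
  M_B = -w₀L²/20 = -13·6²/20 = -117/5 kN·m
Load 2 — applied couple M₀=5 kN·m at a=2 m (b=L-a=4):
  R_A = 6M₀ab/L³ = 6·5·2·4/6³ = 10/9 kN
  M_A = M₀b(2a-b)/L² = 5·4·(2·2-4)/6² = 0 kN·m
  R_B = -6M₀ab/L³ = -6·5·2·4/6³ = -10/9 kN
  M_B = M₀a(2b-a)/L² = 5·2·(2·4-2)/6² = 5/3 kN·m
Load 3 — uniform load w=11 kN/m over full span:
  R_A = wL/2 = 11·6/2 = 33 kN
  M_A = wL²/12 = 11·6²/12 = 33 kN·m
  R_B = wL/2 = 11·6/2 = 33 kN
  M_B = -wL²/12 = -11·6²/12 = -33 kN·m
Superposition: R_A = 4123/90 kN, M_A = 243/5 kN·m, R_B = 5327/90 kN, M_B = -821/15 kN·m

R_A = 4123/90 kN, M_A = 243/5 kN·m, R_B = 5327/90 kN, M_B = -821/15 kN·m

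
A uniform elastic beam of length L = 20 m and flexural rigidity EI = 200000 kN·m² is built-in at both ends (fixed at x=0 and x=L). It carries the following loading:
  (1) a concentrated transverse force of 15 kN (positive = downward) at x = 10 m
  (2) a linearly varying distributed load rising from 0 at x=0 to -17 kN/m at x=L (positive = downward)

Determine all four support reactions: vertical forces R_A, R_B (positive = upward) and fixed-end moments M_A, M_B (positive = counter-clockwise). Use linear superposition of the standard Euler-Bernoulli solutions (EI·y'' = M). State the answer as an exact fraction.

R_A = -87/2 kN, M_A = -1135/6 kN·m, R_B = -223/2 kN, M_B = 605/2 kN·m

Load 1 — point force P=15 kN at a=10 m (b=L-a=10):
  R_A = Pb²(3a+b)/L³ = 15·10²·(3·10+10)/20³ = 15/2 kN
  M_A = Pab²/L² = 15·10·10²/20² = 75/2 kN·m
  R_B = Pa²(a+3b)/L³ = 15·10²·(10+3·10)/20³ = 15/2 kN
  M_B = -Pa²b/L² = -15·10²·10/20² = -75/2 kN·m
Load 2 — triangular load w₀=-17 kN/m (0→w₀ over full span):
  R_A = 3w₀L/20 = 3·(-17)·20/20 = -51 kN
  M_A = w₀L²/30 = (-17)·20²/30 = -680/3 kN·m
  R_B = 7w₀L/20 = 7·(-17)·20/20 = -119 kN
  M_B = -w₀L²/20 = -(-17)·20²/20 = 340 kN·m
Superposition: R_A = -87/2 kN, M_A = -1135/6 kN·m, R_B = -223/2 kN, M_B = 605/2 kN·m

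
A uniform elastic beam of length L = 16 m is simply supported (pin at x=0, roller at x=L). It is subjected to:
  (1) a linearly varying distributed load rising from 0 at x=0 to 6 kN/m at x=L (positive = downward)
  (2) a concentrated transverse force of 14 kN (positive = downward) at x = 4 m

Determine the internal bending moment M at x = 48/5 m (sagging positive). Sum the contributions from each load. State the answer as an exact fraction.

M(48/5) = 15088/125 kN·m

Load 1 — triangular load w₀=6 kN/m (0→w₀ over full span):
  M_1 = w₀Lx/6 - w₀x³/(6L) = 6·16·(48/5)/6 - 6·(48/5)³/(6·16) = 12288/125 kN·m
Load 2 — point force P=14 kN at a=4 m (b=L-a=12):
  M_2 = Pa(L-x)/L  [x>a] = 14·4·(16-(48/5))/16 = 112/5 kN·m
Superposition: M = Σ M_i = 15088/125 kN·m ≈ 120.704000 kN·m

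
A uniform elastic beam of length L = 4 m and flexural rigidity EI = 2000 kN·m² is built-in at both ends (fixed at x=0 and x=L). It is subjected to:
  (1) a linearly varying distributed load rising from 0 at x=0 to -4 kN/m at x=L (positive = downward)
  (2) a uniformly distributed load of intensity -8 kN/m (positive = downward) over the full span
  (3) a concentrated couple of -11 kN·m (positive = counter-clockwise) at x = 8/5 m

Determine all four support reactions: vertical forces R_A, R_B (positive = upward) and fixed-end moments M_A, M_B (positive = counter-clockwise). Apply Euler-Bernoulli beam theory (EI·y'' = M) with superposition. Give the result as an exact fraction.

Load 1 — triangular load w₀=-4 kN/m (0→w₀ over full span):
  R_A = 3w₀L/20 = 3·(-4)·4/20 = -12/5 kN
  M_A = w₀L²/30 = (-4)·4²/30 = -32/15 kN·m
  R_B = 7w₀L/20 = 7·(-4)·4/20 = -28/5 kN
  M_B = -w₀L²/20 = -(-4)·4²/20 = 16/5 kN·m
Load 2 — uniform load w=-8 kN/m over full span:
  R_A = wL/2 = (-8)·4/2 = -16 kN
  M_A = wL²/12 = (-8)·4²/12 = -32/3 kN·m
  R_B = wL/2 = (-8)·4/2 = -16 kN
  M_B = -wL²/12 = -(-8)·4²/12 = 32/3 kN·m
Load 3 — applied couple M₀=-11 kN·m at a=8/5 m (b=L-a=12/5):
  R_A = 6M₀ab/L³ = 6·(-11)·(8/5)·(12/5)/4³ = -99/25 kN
  M_A = M₀b(2a-b)/L² = (-11)·(12/5)·(2·(8/5)-(12/5))/4² = -33/25 kN·m
  R_B = -6M₀ab/L³ = -6·(-11)·(8/5)·(12/5)/4³ = 99/25 kN
  M_B = M₀a(2b-a)/L² = (-11)·(8/5)·(2·(12/5)-(8/5))/4² = -88/25 kN·m
Superposition: R_A = -559/25 kN, M_A = -353/25 kN·m, R_B = -441/25 kN, M_B = 776/75 kN·m

R_A = -559/25 kN, M_A = -353/25 kN·m, R_B = -441/25 kN, M_B = 776/75 kN·m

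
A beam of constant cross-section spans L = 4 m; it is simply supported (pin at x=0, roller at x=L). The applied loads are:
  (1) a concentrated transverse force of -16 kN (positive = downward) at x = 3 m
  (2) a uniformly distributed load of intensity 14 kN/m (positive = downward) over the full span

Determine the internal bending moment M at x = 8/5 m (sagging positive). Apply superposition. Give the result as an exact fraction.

Load 1 — point force P=-16 kN at a=3 m (b=L-a=1):
  M_1 = Pbx/L  [x≤a] = (-16)·1·(8/5)/4 = -32/5 kN·m
Load 2 — uniform load w=14 kN/m over full span:
  M_2 = wx(L-x)/2 = 14·(8/5)·(4-(8/5))/2 = 672/25 kN·m
Superposition: M = Σ M_i = 512/25 kN·m ≈ 20.480000 kN·m

M(8/5) = 512/25 kN·m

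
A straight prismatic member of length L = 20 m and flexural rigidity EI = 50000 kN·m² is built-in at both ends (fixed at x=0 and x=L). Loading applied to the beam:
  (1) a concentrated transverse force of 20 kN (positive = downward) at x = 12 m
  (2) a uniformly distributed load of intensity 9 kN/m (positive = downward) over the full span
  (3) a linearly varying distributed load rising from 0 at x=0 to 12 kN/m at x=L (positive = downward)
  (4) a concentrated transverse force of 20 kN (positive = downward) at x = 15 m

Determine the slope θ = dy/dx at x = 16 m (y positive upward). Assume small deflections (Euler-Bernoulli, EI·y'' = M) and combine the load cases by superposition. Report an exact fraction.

Load 1 — point force P=20 kN at a=12 m (b=L-a=8):
  θ_1 = Pa²(L-x)(2bL-(3b+a)(L-x))/(2L³EI)  [x>a] = 20·12²·(20-16)·(2·8·20-(3·8+12)·(20-16))/(2·20³·50000) = 198/78125 rad
Load 2 — uniform load w=9 kN/m over full span:
  θ_2 = -wx(L-x)(L-2x)/(12EI) = -9·16·(20-16)·(20-2·16)/(12·50000) = 36/3125 rad
Load 3 — triangular load w₀=12 kN/m (0→w₀ over full span):
  θ_3 = -w₀(2x(L-x)(L-2x)(x+2L)+x²(L-x)²)/(120LEI) = -12·(2·16·(20-16)·(20-2·16)·(16+2·20)+16²·(20-16)²)/(120·20·50000) = 128/15625 rad
Load 4 — point force P=20 kN at a=15 m (b=L-a=5):
  θ_4 = Pa²(L-x)(2bL-(3b+a)(L-x))/(2L³EI)  [x>a] = 20·15²·(20-16)·(2·5·20-(3·5+15)·(20-16))/(2·20³·50000) = 9/5000 rad
Superposition: θ = Σ θ_i = 15029/625000 rad ≈ 0.024046 rad

θ(16) = 15029/625000 rad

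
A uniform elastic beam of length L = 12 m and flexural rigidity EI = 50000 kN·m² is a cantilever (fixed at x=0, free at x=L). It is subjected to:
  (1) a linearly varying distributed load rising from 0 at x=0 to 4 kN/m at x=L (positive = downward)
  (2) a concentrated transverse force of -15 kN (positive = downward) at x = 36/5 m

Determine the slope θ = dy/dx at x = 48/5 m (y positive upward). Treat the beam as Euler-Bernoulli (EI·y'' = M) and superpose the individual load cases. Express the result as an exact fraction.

Load 1 — triangular load w₀=4 kN/m (0→w₀ over full span):
  θ_1 = (w₀Lx²/4-w₀L²x/3-w₀x⁴/(24L))/EI = (4·12·(48/5)²/4-4·12²·(48/5)/3-4·(48/5)⁴/(24·12))/50000 = -33408/1953125 rad
Load 2 — point force P=-15 kN at a=36/5 m (b=L-a=24/5):
  θ_2 = -Pa²/(2EI)  [x>a] = -(-15)·(36/5)²/(2·50000) = 243/31250 rad
Superposition: θ = Σ θ_i = -36441/3906250 rad ≈ -0.009329 rad

θ(48/5) = -36441/3906250 rad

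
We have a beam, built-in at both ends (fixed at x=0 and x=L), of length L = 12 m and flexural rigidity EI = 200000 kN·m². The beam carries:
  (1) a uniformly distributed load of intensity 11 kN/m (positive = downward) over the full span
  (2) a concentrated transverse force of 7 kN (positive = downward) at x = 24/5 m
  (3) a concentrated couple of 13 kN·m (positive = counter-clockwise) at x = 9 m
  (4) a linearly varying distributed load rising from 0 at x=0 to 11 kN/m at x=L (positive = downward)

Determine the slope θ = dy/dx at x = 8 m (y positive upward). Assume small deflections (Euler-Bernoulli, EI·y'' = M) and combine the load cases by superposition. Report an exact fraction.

θ(8) = 430049/450000000 rad

Load 1 — uniform load w=11 kN/m over full span:
  θ_1 = -wx(L-x)(L-2x)/(12EI) = -11·8·(12-8)·(12-2·8)/(12·200000) = 11/18750 rad
Load 2 — point force P=7 kN at a=24/5 m (b=L-a=36/5):
  θ_2 = Pa²(L-x)(2bL-(3b+a)(L-x))/(2L³EI)  [x>a] = 7·(24/5)²·(12-8)·(2·(36/5)·12-(3·(36/5)+(24/5))·(12-8))/(2·12³·200000) = 49/781250 rad
Load 3 — applied couple M₀=13 kN·m at a=9 m (b=L-a=3):
  θ_3 = (R_Ax²/2 - M_Ax)/EI  [x≤a] with R_A=39/32, M_A=65/16 = ((39/32)·8²/2 - (65/16)·8)/200000 = 13/400000 rad
Load 4 — triangular load w₀=11 kN/m (0→w₀ over full span):
  θ_4 = -w₀(2x(L-x)(L-2x)(x+2L)+x²(L-x)²)/(120LEI) = -11·(2·8·(12-8)·(12-2·8)·(8+2·12)+8²·(12-8)²)/(120·12·200000) = 77/281250 rad
Superposition: θ = Σ θ_i = 430049/450000000 rad ≈ 0.000956 rad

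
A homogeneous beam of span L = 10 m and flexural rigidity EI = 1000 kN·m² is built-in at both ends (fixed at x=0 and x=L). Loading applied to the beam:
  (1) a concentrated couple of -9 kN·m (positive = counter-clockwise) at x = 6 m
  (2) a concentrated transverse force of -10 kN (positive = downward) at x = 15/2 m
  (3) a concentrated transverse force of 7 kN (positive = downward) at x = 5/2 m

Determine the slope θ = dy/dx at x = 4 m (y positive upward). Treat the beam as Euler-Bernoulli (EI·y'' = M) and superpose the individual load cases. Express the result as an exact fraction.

θ(4) = 3701/500000 rad

Load 1 — applied couple M₀=-9 kN·m at a=6 m (b=L-a=4):
  θ_1 = (R_Ax²/2 - M_Ax)/EI  [x≤a] with R_A=-162/125, M_A=-72/25 = ((-162/125)·4²/2 - (-72/25)·4)/1000 = 18/15625 rad
Load 2 — point force P=-10 kN at a=15/2 m (b=L-a=5/2):
  θ_2 = -Pb²x(2aL-(3a+b)x)/(2L³EI)  [x≤a] = -(-10)·(5/2)²·4·(2·(15/2)·10-(3·(15/2)+(5/2))·4)/(2·10³·1000) = 1/160 rad
Load 3 — point force P=7 kN at a=5/2 m (b=L-a=15/2):
  θ_3 = Pa²(L-x)(2bL-(3b+a)(L-x))/(2L³EI)  [x>a] = 7·(5/2)²·(10-4)·(2·(15/2)·10-(3·(15/2)+(5/2))·(10-4))/(2·10³·1000) = 0 rad
Superposition: θ = Σ θ_i = 3701/500000 rad ≈ 0.007402 rad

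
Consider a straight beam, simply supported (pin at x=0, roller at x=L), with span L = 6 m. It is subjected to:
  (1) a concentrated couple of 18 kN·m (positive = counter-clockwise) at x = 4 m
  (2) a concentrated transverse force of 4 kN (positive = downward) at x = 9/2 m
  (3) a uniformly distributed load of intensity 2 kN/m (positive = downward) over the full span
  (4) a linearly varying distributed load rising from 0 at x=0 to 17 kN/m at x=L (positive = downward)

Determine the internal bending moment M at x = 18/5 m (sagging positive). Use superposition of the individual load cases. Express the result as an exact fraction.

M(18/5) = 7776/125 kN·m

Load 1 — applied couple M₀=18 kN·m at a=4 m (b=L-a=2):
  M_1 = M₀x/L  [x≤a] = 18·(18/5)/6 = 54/5 kN·m
Load 2 — point force P=4 kN at a=9/2 m (b=L-a=3/2):
  M_2 = Pbx/L  [x≤a] = 4·(3/2)·(18/5)/6 = 18/5 kN·m
Load 3 — uniform load w=2 kN/m over full span:
  M_3 = wx(L-x)/2 = 2·(18/5)·(6-(18/5))/2 = 216/25 kN·m
Load 4 — triangular load w₀=17 kN/m (0→w₀ over full span):
  M_4 = w₀Lx/6 - w₀x³/(6L) = 17·6·(18/5)/6 - 17·(18/5)³/(6·6) = 4896/125 kN·m
Superposition: M = Σ M_i = 7776/125 kN·m ≈ 62.208000 kN·m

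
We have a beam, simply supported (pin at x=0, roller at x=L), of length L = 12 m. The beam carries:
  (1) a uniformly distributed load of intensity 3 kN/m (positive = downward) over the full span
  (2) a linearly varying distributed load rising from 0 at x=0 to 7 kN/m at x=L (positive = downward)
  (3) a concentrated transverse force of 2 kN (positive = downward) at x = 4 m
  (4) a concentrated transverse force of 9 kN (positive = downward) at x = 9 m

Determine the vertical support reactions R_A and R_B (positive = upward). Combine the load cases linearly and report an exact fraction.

Load 1 — uniform load w=3 kN/m over full span:
  R_A = wL/2 = 3·12/2 = 18 kN
  R_B = wL/2 = 3·12/2 = 18 kN
Load 2 — triangular load w₀=7 kN/m (0→w₀ over full span):
  R_A = w₀L/6 = 7·12/6 = 14 kN
  R_B = w₀L/3 = 7·12/3 = 28 kN
Load 3 — point force P=2 kN at a=4 m (b=L-a=8):
  R_A = Pb/L = 2·8/12 = 4/3 kN
  R_B = Pa/L = 2·4/12 = 2/3 kN
Load 4 — point force P=9 kN at a=9 m (b=L-a=3):
  R_A = Pb/L = 9·3/12 = 9/4 kN
  R_B = Pa/L = 9·9/12 = 27/4 kN
Superposition: R_A = 427/12 kN, R_B = 641/12 kN

R_A = 427/12 kN, R_B = 641/12 kN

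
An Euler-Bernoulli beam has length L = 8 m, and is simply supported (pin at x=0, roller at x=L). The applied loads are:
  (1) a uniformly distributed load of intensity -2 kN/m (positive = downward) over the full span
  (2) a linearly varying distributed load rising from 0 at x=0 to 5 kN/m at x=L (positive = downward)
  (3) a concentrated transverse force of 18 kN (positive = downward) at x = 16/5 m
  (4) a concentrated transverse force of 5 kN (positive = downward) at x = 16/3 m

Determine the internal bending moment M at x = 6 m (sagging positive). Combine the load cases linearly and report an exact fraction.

Load 1 — uniform load w=-2 kN/m over full span:
  M_1 = wx(L-x)/2 = (-2)·6·(8-6)/2 = -12 kN·m
Load 2 — triangular load w₀=5 kN/m (0→w₀ over full span):
  M_2 = w₀Lx/6 - w₀x³/(6L) = 5·8·6/6 - 5·6³/(6·8) = 35/2 kN·m
Load 3 — point force P=18 kN at a=16/5 m (b=L-a=24/5):
  M_3 = Pa(L-x)/L  [x>a] = 18·(16/5)·(8-6)/8 = 72/5 kN·m
Load 4 — point force P=5 kN at a=16/3 m (b=L-a=8/3):
  M_4 = Pa(L-x)/L  [x>a] = 5·(16/3)·(8-6)/8 = 20/3 kN·m
Superposition: M = Σ M_i = 797/30 kN·m ≈ 26.566667 kN·m

M(6) = 797/30 kN·m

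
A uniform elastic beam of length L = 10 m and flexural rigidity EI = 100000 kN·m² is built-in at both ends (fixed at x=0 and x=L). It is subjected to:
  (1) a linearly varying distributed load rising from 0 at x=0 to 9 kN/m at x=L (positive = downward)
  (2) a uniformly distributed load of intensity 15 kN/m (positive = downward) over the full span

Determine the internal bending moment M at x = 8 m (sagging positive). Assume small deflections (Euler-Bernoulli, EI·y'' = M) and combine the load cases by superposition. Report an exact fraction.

M(8) = -19/5 kN·m

Load 1 — triangular load w₀=9 kN/m (0→w₀ over full span):
  M_1 = 3w₀Lx/20 - w₀L²/30 - w₀x³/(6L) = 3·9·10·8/20 - 9·10²/30 - 9·8³/(6·10) = 6/5 kN·m
Load 2 — uniform load w=15 kN/m over full span:
  M_2 = wLx/2 - wL²/12 - wx²/2 = 15·10·8/2 - 15·10²/12 - 15·8²/2 = -5 kN·m
Superposition: M = Σ M_i = -19/5 kN·m ≈ -3.800000 kN·m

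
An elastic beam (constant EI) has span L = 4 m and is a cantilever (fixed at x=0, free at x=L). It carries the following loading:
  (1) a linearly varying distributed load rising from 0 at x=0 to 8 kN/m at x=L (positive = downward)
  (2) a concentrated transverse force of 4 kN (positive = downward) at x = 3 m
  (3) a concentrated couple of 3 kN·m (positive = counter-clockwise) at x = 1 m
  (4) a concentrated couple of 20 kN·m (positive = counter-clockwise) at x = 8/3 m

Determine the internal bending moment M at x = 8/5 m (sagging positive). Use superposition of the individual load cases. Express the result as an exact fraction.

M(8/5) = -504/125 kN·m

Load 1 — triangular load w₀=8 kN/m (0→w₀ over full span):
  M_1 = w₀Lx/2 - w₀L²/3 - w₀x³/(6L) = 8·4·(8/5)/2 - 8·4²/3 - 8·(8/5)³/(6·4) = -2304/125 kN·m
Load 2 — point force P=4 kN at a=3 m (b=L-a=1):
  M_2 = -P(a-x)  [x≤a] = -4·(3-(8/5)) = -28/5 kN·m
Load 3 — applied couple M₀=3 kN·m at a=1 m (b=L-a=3):
  M_3 = 0  [x>a] = 0 kN·m
Load 4 — applied couple M₀=20 kN·m at a=8/3 m (b=L-a=4/3):
  M_4 = M₀  [x≤a] = 20 = 20 kN·m
Superposition: M = Σ M_i = -504/125 kN·m ≈ -4.032000 kN·m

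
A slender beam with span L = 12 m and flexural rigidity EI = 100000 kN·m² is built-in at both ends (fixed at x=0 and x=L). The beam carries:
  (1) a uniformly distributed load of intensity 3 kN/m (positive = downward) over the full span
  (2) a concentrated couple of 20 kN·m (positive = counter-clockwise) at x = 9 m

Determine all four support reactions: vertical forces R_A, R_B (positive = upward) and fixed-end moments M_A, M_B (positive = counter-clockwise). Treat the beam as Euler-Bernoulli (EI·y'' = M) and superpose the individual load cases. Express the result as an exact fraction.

R_A = 159/8 kN, M_A = 169/4 kN·m, R_B = 129/8 kN, M_B = -159/4 kN·m

Load 1 — uniform load w=3 kN/m over full span:
  R_A = wL/2 = 3·12/2 = 18 kN
  M_A = wL²/12 = 3·12²/12 = 36 kN·m
  R_B = wL/2 = 3·12/2 = 18 kN
  M_B = -wL²/12 = -3·12²/12 = -36 kN·m
Load 2 — applied couple M₀=20 kN·m at a=9 m (b=L-a=3):
  R_A = 6M₀ab/L³ = 6·20·9·3/12³ = 15/8 kN
  M_A = M₀b(2a-b)/L² = 20·3·(2·9-3)/12² = 25/4 kN·m
  R_B = -6M₀ab/L³ = -6·20·9·3/12³ = -15/8 kN
  M_B = M₀a(2b-a)/L² = 20·9·(2·3-9)/12² = -15/4 kN·m
Superposition: R_A = 159/8 kN, M_A = 169/4 kN·m, R_B = 129/8 kN, M_B = -159/4 kN·m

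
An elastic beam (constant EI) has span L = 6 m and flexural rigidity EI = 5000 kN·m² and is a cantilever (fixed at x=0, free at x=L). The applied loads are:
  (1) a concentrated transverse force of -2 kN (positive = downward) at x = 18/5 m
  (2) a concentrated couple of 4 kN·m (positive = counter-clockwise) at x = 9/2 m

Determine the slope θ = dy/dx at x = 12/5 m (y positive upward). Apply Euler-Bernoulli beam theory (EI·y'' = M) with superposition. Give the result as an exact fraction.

Load 1 — point force P=-2 kN at a=18/5 m (b=L-a=12/5):
  θ_1 = -Px(2a-x)/(2EI)  [x≤a] = -(-2)·(12/5)·(2·(18/5)-(12/5))/(2·5000) = 36/15625 rad
Load 2 — applied couple M₀=4 kN·m at a=9/2 m (b=L-a=3/2):
  θ_2 = M₀x/EI  [x≤a] = 4·(12/5)/5000 = 6/3125 rad
Superposition: θ = Σ θ_i = 66/15625 rad ≈ 0.004224 rad

θ(12/5) = 66/15625 rad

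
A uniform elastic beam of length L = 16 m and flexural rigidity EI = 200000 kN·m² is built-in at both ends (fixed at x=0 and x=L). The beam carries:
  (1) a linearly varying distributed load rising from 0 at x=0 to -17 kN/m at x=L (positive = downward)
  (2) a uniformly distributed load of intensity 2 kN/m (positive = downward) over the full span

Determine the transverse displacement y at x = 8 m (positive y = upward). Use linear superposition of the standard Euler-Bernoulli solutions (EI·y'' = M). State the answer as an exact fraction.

y(8) = 52/9375 m

Load 1 — triangular load w₀=-17 kN/m (0→w₀ over full span):
  y_1 = -w₀x²(L-x)²(x+2L)/(120LEI) = -(-17)·8²·(16-8)²·(8+2·16)/(120·16·200000) = 68/9375 m
Load 2 — uniform load w=2 kN/m over full span:
  y_2 = -wx²(L-x)²/(24EI) = -2·8²·(16-8)²/(24·200000) = -16/9375 m
Superposition: y = Σ y_i = 52/9375 m ≈ 0.005547 m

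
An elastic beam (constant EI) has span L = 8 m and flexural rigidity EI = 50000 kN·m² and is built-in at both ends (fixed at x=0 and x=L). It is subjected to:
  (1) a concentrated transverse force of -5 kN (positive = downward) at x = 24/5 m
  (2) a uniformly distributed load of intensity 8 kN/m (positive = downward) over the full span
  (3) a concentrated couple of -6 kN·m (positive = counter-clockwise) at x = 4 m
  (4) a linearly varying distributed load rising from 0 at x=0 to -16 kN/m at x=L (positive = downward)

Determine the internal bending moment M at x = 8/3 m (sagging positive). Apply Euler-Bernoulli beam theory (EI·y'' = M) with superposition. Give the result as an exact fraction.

M(8/3) = 4549/4050 kN·m

Load 1 — point force P=-5 kN at a=24/5 m (b=L-a=16/5):
  M_1 = Pb²(3a+b)x/L³ - Pab²/L²  [x≤a] = (-5)·(16/5)²·(3·(24/5)+(16/5))·(8/3)/8³ - (-5)·(24/5)·(16/5)²/8² = -64/75 kN·m
Load 2 — uniform load w=8 kN/m over full span:
  M_2 = wLx/2 - wL²/12 - wx²/2 = 8·8·(8/3)/2 - 8·8²/12 - 8·(8/3)²/2 = 128/9 kN·m
Load 3 — applied couple M₀=-6 kN·m at a=4 m (b=L-a=4):
  M_3 = R_Ax - M_A  [x≤a] with R_A=-9/8, M_A=-3/2 = (-9/8)·(8/3) - (-3/2) = -3/2 kN·m
Load 4 — triangular load w₀=-16 kN/m (0→w₀ over full span):
  M_4 = 3w₀Lx/20 - w₀L²/30 - w₀x³/(6L) = 3·(-16)·8·(8/3)/20 - (-16)·8²/30 - (-16)·(8/3)³/(6·8) = -4352/405 kN·m
Superposition: M = Σ M_i = 4549/4050 kN·m ≈ 1.123210 kN·m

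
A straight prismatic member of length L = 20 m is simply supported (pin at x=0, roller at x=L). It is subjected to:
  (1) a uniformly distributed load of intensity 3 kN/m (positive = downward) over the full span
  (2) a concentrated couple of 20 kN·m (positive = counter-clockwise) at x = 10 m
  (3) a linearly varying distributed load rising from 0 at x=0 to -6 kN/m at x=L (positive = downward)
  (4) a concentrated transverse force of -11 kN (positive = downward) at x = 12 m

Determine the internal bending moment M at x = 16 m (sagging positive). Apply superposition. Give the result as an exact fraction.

Load 1 — uniform load w=3 kN/m over full span:
  M_1 = wx(L-x)/2 = 3·16·(20-16)/2 = 96 kN·m
Load 2 — applied couple M₀=20 kN·m at a=10 m (b=L-a=10):
  M_2 = M₀x/L - M₀  [x>a] = 20·16/20 - 20 = -4 kN·m
Load 3 — triangular load w₀=-6 kN/m (0→w₀ over full span):
  M_3 = w₀Lx/6 - w₀x³/(6L) = (-6)·20·16/6 - (-6)·16³/(6·20) = -576/5 kN·m
Load 4 — point force P=-11 kN at a=12 m (b=L-a=8):
  M_4 = Pa(L-x)/L  [x>a] = (-11)·12·(20-16)/20 = -132/5 kN·m
Superposition: M = Σ M_i = -248/5 kN·m ≈ -49.600000 kN·m

M(16) = -248/5 kN·m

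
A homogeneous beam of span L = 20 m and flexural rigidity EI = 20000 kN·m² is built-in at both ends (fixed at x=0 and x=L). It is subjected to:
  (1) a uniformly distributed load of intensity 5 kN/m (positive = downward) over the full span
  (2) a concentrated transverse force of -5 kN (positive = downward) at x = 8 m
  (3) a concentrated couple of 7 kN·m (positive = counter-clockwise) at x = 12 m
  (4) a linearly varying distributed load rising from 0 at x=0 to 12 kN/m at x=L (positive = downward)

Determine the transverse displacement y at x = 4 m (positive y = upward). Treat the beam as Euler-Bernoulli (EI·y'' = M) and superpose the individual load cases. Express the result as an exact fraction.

Load 1 — uniform load w=5 kN/m over full span:
  y_1 = -wx²(L-x)²/(24EI) = -5·4²·(20-4)²/(24·20000) = -16/375 m
Load 2 — point force P=-5 kN at a=8 m (b=L-a=12):
  y_2 = -Pb²x²(3aL-(3a+b)x)/(6L³EI)  [x≤a] = -(-5)·12²·4²·(3·8·20-(3·8+12)·4)/(6·20³·20000) = 63/15625 m
Load 3 — applied couple M₀=7 kN·m at a=12 m (b=L-a=8):
  y_3 = (R_Ax³/6 - M_Ax²/2)/EI  [x≤a] with R_A=63/125, M_A=56/25 = ((63/125)·4³/6 - (56/25)·4²/2)/20000 = -49/78125 m
Load 4 — triangular load w₀=12 kN/m (0→w₀ over full span):
  y_4 = -w₀x²(L-x)²(x+2L)/(120LEI) = -12·4²·(20-4)²·(4+2·20)/(120·20·20000) = -704/15625 m
Superposition: y = Σ y_i = -19762/234375 m ≈ -0.084318 m

y(4) = -19762/234375 m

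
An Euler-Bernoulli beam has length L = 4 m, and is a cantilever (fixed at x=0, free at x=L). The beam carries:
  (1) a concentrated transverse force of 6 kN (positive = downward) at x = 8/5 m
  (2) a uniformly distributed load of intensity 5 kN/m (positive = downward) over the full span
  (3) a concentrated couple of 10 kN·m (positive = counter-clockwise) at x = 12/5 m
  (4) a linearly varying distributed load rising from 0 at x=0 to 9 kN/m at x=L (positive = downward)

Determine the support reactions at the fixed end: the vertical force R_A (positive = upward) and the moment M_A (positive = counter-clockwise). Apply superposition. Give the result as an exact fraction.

Load 1 — point force P=6 kN at a=8/5 m (b=L-a=12/5):
  R_A = P = 6 kN
  M_A = Pa = 6·(8/5) = 48/5 kN·m
Load 2 — uniform load w=5 kN/m over full span:
  R_A = wL = 5·4 = 20 kN
  M_A = wL²/2 = 5·4²/2 = 40 kN·m
Load 3 — applied couple M₀=10 kN·m at a=12/5 m (b=L-a=8/5):
  R_A = 0 kN
  M_A = -M₀ = -10 kN·m
Load 4 — triangular load w₀=9 kN/m (0→w₀ over full span):
  R_A = w₀L/2 = 9·4/2 = 18 kN
  M_A = w₀L²/3 = 9·4²/3 = 48 kN·m
Superposition: R_A = 44 kN, M_A = 438/5 kN·m

R_A = 44 kN, M_A = 438/5 kN·m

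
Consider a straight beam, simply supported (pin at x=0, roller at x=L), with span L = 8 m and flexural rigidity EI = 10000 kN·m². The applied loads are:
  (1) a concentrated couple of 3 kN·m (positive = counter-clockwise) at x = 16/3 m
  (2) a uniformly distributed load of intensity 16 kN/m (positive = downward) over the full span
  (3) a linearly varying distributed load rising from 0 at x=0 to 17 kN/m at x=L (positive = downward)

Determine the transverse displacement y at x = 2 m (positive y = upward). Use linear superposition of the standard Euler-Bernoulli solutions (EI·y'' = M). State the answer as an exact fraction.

Load 1 — applied couple M₀=3 kN·m at a=16/3 m (b=L-a=8/3):
  y_1 = (M₀x³/(6L)+C₁x)/EI  [x≤a] with C₁=M₀(3b²-L²)/(6L)=-8/3 = (3·2³/(6·8)+(-8/3)·2)/10000 = -29/60000 m
Load 2 — uniform load w=16 kN/m over full span:
  y_2 = -wx(L³-2Lx²+x³)/(24EI) = -16·2·(8³-2·8·2²+2³)/(24·10000) = -38/625 m
Load 3 — triangular load w₀=17 kN/m (0→w₀ over full span):
  y_3 = -w₀x(7L⁴-10L²x²+3x⁴)/(360LEI) = -17·2·(7·8⁴-10·8²·2²+3·2⁴)/(360·8·10000) = -1853/60000 m
Superposition: y = Σ y_i = -553/6000 m ≈ -0.092167 m

y(2) = -553/6000 m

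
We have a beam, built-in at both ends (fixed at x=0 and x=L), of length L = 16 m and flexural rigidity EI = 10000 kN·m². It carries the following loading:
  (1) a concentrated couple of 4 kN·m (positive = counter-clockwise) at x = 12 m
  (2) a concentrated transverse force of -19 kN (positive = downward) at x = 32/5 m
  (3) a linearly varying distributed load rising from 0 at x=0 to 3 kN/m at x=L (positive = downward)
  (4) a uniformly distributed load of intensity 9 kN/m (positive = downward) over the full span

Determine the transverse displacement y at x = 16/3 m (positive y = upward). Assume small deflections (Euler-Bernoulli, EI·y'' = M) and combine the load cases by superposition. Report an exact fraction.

Load 1 — applied couple M₀=4 kN·m at a=12 m (b=L-a=4):
  y_1 = (R_Ax³/6 - M_Ax²/2)/EI  [x≤a] with R_A=9/32, M_A=5/4 = ((9/32)·(16/3)³/6 - (5/4)·(16/3)²/2)/10000 = -2/1875 m
Load 2 — point force P=-19 kN at a=32/5 m (b=L-a=48/5):
  y_2 = -Pb²x²(3aL-(3a+b)x)/(6L³EI)  [x≤a] = -(-19)·(48/5)²·(16/3)²·(3·(32/5)·16-(3·(32/5)+(48/5))·(16/3))/(6·16³·10000) = 2432/78125 m
Load 3 — triangular load w₀=3 kN/m (0→w₀ over full span):
  y_3 = -w₀x²(L-x)²(x+2L)/(120LEI) = -3·(16/3)²·(16-(16/3))²·((16/3)+2·16)/(120·16·10000) = -14336/759375 m
Load 4 — uniform load w=9 kN/m over full span:
  y_4 = -wx²(L-x)²/(24EI) = -9·(16/3)²·(16-(16/3))²/(24·10000) = -2048/16875 m
Superposition: y = Σ y_i = -2091674/18984375 m ≈ -0.110179 m

y(16/3) = -2091674/18984375 m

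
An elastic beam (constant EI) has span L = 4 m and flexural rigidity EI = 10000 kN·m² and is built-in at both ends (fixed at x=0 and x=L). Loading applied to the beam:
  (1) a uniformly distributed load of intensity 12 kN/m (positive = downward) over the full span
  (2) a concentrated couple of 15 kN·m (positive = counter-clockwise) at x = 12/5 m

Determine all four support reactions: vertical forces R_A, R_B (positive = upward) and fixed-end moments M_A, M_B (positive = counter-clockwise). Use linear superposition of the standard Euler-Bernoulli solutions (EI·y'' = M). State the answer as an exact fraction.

R_A = 147/5 kN, M_A = 104/5 kN·m, R_B = 93/5 kN, M_B = -71/5 kN·m

Load 1 — uniform load w=12 kN/m over full span:
  R_A = wL/2 = 12·4/2 = 24 kN
  M_A = wL²/12 = 12·4²/12 = 16 kN·m
  R_B = wL/2 = 12·4/2 = 24 kN
  M_B = -wL²/12 = -12·4²/12 = -16 kN·m
Load 2 — applied couple M₀=15 kN·m at a=12/5 m (b=L-a=8/5):
  R_A = 6M₀ab/L³ = 6·15·(12/5)·(8/5)/4³ = 27/5 kN
  M_A = M₀b(2a-b)/L² = 15·(8/5)·(2·(12/5)-(8/5))/4² = 24/5 kN·m
  R_B = -6M₀ab/L³ = -6·15·(12/5)·(8/5)/4³ = -27/5 kN
  M_B = M₀a(2b-a)/L² = 15·(12/5)·(2·(8/5)-(12/5))/4² = 9/5 kN·m
Superposition: R_A = 147/5 kN, M_A = 104/5 kN·m, R_B = 93/5 kN, M_B = -71/5 kN·m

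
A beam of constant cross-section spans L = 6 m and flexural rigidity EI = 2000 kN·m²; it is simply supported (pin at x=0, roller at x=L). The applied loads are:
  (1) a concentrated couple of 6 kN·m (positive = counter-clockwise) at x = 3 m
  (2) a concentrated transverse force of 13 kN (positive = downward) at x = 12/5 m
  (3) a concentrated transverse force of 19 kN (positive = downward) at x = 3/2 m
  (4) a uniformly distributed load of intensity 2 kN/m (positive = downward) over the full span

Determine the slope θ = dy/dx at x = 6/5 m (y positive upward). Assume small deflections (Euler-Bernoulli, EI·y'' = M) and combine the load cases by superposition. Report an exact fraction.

Load 1 — applied couple M₀=6 kN·m at a=3 m (b=L-a=3):
  θ_1 = (M₀x²/(2L)+C₁)/EI  [x≤a] with C₁=M₀(3b²-L²)/(6L)=-3/2 = (6·(6/5)²/(2·6)+(-3/2))/2000 = -39/100000 rad
Load 2 — point force P=13 kN at a=12/5 m (b=L-a=18/5):
  θ_2 = -Pb(L²-b²-3x²)/(6LEI)  [x≤a] = -13·(18/5)·(6²-(18/5)²-3·(6/5)²)/(6·6·2000) = -1521/125000 rad
Load 3 — point force P=19 kN at a=3/2 m (b=L-a=9/2):
  θ_3 = -Pb(L²-b²-3x²)/(6LEI)  [x≤a] = -19·(9/2)·(6²-(9/2)²-3·(6/5)²)/(6·6·2000) = -21717/1600000 rad
Load 4 — uniform load w=2 kN/m over full span:
  θ_4 = -w(L³-6Lx²+4x³)/(24EI) = -2·(6³-6·6·(6/5)²+4·(6/5)³)/(24·2000) = -891/125000 rad
Superposition: θ = Σ θ_i = -266073/8000000 rad ≈ -0.033259 rad

θ(6/5) = -266073/8000000 rad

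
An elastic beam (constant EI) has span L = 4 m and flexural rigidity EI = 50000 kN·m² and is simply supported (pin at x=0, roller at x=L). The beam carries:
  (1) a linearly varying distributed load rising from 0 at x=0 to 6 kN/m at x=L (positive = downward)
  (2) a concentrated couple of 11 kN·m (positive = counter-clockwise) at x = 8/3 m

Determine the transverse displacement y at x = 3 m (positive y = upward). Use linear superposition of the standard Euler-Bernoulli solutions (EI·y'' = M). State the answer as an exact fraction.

y(3) = -1489/7200000 m

Load 1 — triangular load w₀=6 kN/m (0→w₀ over full span):
  y_1 = -w₀x(7L⁴-10L²x²+3x⁴)/(360LEI) = -6·3·(7·4⁴-10·4²·3²+3·3⁴)/(360·4·50000) = -119/800000 m
Load 2 — applied couple M₀=11 kN·m at a=8/3 m (b=L-a=4/3):
  y_2 = (M₀x³/(6L)-M₀(x-a)²/2+C₁x)/EI  [x>a] with C₁=M₀(3b²-L²)/(6L)=-44/9 = (11·3³/(6·4)-11·(3-(8/3))²/2+(-44/9)·3)/50000 = -209/3600000 m
Superposition: y = Σ y_i = -1489/7200000 m ≈ -0.000207 m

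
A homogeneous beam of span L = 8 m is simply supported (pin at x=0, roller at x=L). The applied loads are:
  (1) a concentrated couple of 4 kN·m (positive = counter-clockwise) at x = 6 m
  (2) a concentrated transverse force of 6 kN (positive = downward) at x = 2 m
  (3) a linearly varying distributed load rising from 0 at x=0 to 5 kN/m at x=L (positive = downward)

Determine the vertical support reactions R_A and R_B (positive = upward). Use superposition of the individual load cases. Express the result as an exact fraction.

Load 1 — applied couple M₀=4 kN·m at a=6 m (b=L-a=2):
  R_A = M₀/L = 4/8 = 1/2 kN
  R_B = -M₀/L = -4/8 = -1/2 kN
Load 2 — point force P=6 kN at a=2 m (b=L-a=6):
  R_A = Pb/L = 6·6/8 = 9/2 kN
  R_B = Pa/L = 6·2/8 = 3/2 kN
Load 3 — triangular load w₀=5 kN/m (0→w₀ over full span):
  R_A = w₀L/6 = 5·8/6 = 20/3 kN
  R_B = w₀L/3 = 5·8/3 = 40/3 kN
Superposition: R_A = 35/3 kN, R_B = 43/3 kN

R_A = 35/3 kN, R_B = 43/3 kN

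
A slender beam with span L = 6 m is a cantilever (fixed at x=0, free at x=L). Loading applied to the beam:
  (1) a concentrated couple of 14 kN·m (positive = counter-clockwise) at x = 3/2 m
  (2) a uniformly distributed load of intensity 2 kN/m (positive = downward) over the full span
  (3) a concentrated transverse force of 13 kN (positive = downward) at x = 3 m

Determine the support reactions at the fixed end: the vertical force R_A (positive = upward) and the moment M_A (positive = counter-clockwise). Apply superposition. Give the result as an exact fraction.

Load 1 — applied couple M₀=14 kN·m at a=3/2 m (b=L-a=9/2):
  R_A = 0 kN
  M_A = -M₀ = -14 kN·m
Load 2 — uniform load w=2 kN/m over full span:
  R_A = wL = 2·6 = 12 kN
  M_A = wL²/2 = 2·6²/2 = 36 kN·m
Load 3 — point force P=13 kN at a=3 m (b=L-a=3):
  R_A = P = 13 kN
  M_A = Pa = 13·3 = 39 kN·m
Superposition: R_A = 25 kN, M_A = 61 kN·m

R_A = 25 kN, M_A = 61 kN·m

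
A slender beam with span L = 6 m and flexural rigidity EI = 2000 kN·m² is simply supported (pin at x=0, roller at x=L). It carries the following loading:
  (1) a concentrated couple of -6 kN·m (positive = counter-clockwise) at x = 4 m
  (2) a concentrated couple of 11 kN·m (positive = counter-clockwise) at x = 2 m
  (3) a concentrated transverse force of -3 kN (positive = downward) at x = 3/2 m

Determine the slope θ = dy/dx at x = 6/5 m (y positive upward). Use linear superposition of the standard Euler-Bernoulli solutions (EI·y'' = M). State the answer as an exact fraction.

Load 1 — applied couple M₀=-6 kN·m at a=4 m (b=L-a=2):
  θ_1 = (M₀x²/(2L)+C₁)/EI  [x≤a] with C₁=M₀(3b²-L²)/(6L)=4 = ((-6)·(6/5)²/(2·6)+4)/2000 = 41/25000 rad
Load 2 — applied couple M₀=11 kN·m at a=2 m (b=L-a=4):
  θ_2 = (M₀x²/(2L)+C₁)/EI  [x≤a] with C₁=M₀(3b²-L²)/(6L)=11/3 = (11·(6/5)²/(2·6)+(11/3))/2000 = 187/75000 rad
Load 3 — point force P=-3 kN at a=3/2 m (b=L-a=9/2):
  θ_3 = -Pb(L²-b²-3x²)/(6LEI)  [x≤a] = -(-3)·(9/2)·(6²-(9/2)²-3·(6/5)²)/(6·6·2000) = 3429/1600000 rad
Superposition: θ = Σ θ_i = 30127/4800000 rad ≈ 0.006276 rad

θ(6/5) = 30127/4800000 rad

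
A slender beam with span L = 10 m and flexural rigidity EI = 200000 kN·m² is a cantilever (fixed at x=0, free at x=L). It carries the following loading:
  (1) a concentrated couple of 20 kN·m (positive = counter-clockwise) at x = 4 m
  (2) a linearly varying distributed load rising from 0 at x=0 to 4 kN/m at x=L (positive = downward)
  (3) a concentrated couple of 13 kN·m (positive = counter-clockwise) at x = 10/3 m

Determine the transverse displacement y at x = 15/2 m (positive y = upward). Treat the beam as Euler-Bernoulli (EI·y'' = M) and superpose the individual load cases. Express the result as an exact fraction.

Load 1 — applied couple M₀=20 kN·m at a=4 m (b=L-a=6):
  y_1 = M₀a(2x-a)/(2EI)  [x>a] = 20·4·(2·(15/2)-4)/(2·200000) = 11/5000 m
Load 2 — triangular load w₀=4 kN/m (0→w₀ over full span):
  y_2 = (w₀Lx³/12-w₀L²x²/6-w₀x⁵/(120L))/EI = (4·10·(15/2)³/12-4·10²·(15/2)²/6-4·(15/2)⁵/(120·10))/200000 = -2481/204800 m
Load 3 — applied couple M₀=13 kN·m at a=10/3 m (b=L-a=20/3):
  y_3 = M₀a(2x-a)/(2EI)  [x>a] = 13·(10/3)·(2·(15/2)-(10/3))/(2·200000) = 91/72000 m
Superposition: y = Σ y_i = -398609/46080000 m ≈ -0.008650 m

y(15/2) = -398609/46080000 m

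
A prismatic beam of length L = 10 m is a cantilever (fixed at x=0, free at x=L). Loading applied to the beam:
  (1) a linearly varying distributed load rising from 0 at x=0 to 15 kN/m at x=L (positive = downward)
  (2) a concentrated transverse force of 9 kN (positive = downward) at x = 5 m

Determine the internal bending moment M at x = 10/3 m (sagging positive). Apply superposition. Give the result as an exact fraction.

M(10/3) = -7405/27 kN·m

Load 1 — triangular load w₀=15 kN/m (0→w₀ over full span):
  M_1 = w₀Lx/2 - w₀L²/3 - w₀x³/(6L) = 15·10·(10/3)/2 - 15·10²/3 - 15·(10/3)³/(6·10) = -7000/27 kN·m
Load 2 — point force P=9 kN at a=5 m (b=L-a=5):
  M_2 = -P(a-x)  [x≤a] = -9·(5-(10/3)) = -15 kN·m
Superposition: M = Σ M_i = -7405/27 kN·m ≈ -274.259259 kN·m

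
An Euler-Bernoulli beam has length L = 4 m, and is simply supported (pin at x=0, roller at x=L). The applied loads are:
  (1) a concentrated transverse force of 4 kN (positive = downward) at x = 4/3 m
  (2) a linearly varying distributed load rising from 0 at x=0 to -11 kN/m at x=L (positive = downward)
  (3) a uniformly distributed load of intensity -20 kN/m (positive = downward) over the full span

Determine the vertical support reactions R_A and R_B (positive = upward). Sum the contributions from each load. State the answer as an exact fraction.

Load 1 — point force P=4 kN at a=4/3 m (b=L-a=8/3):
  R_A = Pb/L = 4·(8/3)/4 = 8/3 kN
  R_B = Pa/L = 4·(4/3)/4 = 4/3 kN
Load 2 — triangular load w₀=-11 kN/m (0→w₀ over full span):
  R_A = w₀L/6 = (-11)·4/6 = -22/3 kN
  R_B = w₀L/3 = (-11)·4/3 = -44/3 kN
Load 3 — uniform load w=-20 kN/m over full span:
  R_A = wL/2 = (-20)·4/2 = -40 kN
  R_B = wL/2 = (-20)·4/2 = -40 kN
Superposition: R_A = -134/3 kN, R_B = -160/3 kN

R_A = -134/3 kN, R_B = -160/3 kN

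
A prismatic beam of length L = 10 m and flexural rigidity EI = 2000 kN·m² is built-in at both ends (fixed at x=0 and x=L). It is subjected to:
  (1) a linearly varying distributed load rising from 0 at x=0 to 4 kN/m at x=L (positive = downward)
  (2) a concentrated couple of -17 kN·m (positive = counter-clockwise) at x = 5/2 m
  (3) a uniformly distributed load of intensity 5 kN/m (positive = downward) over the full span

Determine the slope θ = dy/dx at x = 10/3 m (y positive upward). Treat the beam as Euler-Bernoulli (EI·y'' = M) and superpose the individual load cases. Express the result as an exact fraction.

Load 1 — triangular load w₀=4 kN/m (0→w₀ over full span):
  θ_1 = -w₀(2x(L-x)(L-2x)(x+2L)+x²(L-x)²)/(120LEI) = -4·(2·(10/3)·(10-(10/3))·(10-2·(10/3))·((10/3)+2·10)+(10/3)²·(10-(10/3))²)/(120·10·2000) = -8/1215 rad
Load 2 — applied couple M₀=-17 kN·m at a=5/2 m (b=L-a=15/2):
  θ_2 = (R_Ax²/2 - M_Ax - M₀(x-a))/EI  [x>a] with R_A=-153/80, M_A=51/16 = ((-153/80)·(10/3)²/2 - (51/16)·(10/3) - (-17)·((10/3)-(5/2)))/2000 = -17/4800 rad
Load 3 — uniform load w=5 kN/m over full span:
  θ_3 = -wx(L-x)(L-2x)/(12EI) = -5·(10/3)·(10-(10/3))·(10-2·(10/3))/(12·2000) = -5/324 rad
Superposition: θ = Σ θ_i = -9937/388800 rad ≈ -0.025558 rad

θ(10/3) = -9937/388800 rad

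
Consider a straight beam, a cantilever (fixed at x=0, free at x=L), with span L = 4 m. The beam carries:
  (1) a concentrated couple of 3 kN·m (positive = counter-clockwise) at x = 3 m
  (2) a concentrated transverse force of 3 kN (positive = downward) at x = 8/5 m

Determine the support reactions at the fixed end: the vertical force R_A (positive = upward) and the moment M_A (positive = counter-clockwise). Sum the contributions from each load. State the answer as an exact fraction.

Load 1 — applied couple M₀=3 kN·m at a=3 m (b=L-a=1):
  R_A = 0 kN
  M_A = -M₀ = -3 kN·m
Load 2 — point force P=3 kN at a=8/5 m (b=L-a=12/5):
  R_A = P = 3 kN
  M_A = Pa = 3·(8/5) = 24/5 kN·m
Superposition: R_A = 3 kN, M_A = 9/5 kN·m

R_A = 3 kN, M_A = 9/5 kN·m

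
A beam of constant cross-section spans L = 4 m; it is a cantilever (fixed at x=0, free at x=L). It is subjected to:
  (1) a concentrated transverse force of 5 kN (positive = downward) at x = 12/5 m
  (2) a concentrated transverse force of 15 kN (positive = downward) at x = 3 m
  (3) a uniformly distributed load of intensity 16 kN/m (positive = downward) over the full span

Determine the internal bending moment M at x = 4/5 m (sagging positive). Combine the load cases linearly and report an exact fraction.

M(4/5) = -3073/25 kN·m

Load 1 — point force P=5 kN at a=12/5 m (b=L-a=8/5):
  M_1 = -P(a-x)  [x≤a] = -5·((12/5)-(4/5)) = -8 kN·m
Load 2 — point force P=15 kN at a=3 m (b=L-a=1):
  M_2 = -P(a-x)  [x≤a] = -15·(3-(4/5)) = -33 kN·m
Load 3 — uniform load w=16 kN/m over full span:
  M_3 = -w(L-x)²/2 = -16·(4-(4/5))²/2 = -2048/25 kN·m
Superposition: M = Σ M_i = -3073/25 kN·m ≈ -122.920000 kN·m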